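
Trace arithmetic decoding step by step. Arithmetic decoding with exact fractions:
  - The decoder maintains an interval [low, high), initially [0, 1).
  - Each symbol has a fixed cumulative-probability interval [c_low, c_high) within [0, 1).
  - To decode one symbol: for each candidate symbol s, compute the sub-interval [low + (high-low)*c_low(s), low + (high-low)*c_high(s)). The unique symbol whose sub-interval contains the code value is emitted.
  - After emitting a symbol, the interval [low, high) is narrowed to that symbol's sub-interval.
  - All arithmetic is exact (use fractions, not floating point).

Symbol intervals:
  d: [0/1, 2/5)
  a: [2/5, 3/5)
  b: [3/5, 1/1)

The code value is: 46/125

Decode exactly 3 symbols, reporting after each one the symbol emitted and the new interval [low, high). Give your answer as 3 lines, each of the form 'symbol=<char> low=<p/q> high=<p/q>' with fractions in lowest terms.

Step 1: interval [0/1, 1/1), width = 1/1 - 0/1 = 1/1
  'd': [0/1 + 1/1*0/1, 0/1 + 1/1*2/5) = [0/1, 2/5) <- contains code 46/125
  'a': [0/1 + 1/1*2/5, 0/1 + 1/1*3/5) = [2/5, 3/5)
  'b': [0/1 + 1/1*3/5, 0/1 + 1/1*1/1) = [3/5, 1/1)
  emit 'd', narrow to [0/1, 2/5)
Step 2: interval [0/1, 2/5), width = 2/5 - 0/1 = 2/5
  'd': [0/1 + 2/5*0/1, 0/1 + 2/5*2/5) = [0/1, 4/25)
  'a': [0/1 + 2/5*2/5, 0/1 + 2/5*3/5) = [4/25, 6/25)
  'b': [0/1 + 2/5*3/5, 0/1 + 2/5*1/1) = [6/25, 2/5) <- contains code 46/125
  emit 'b', narrow to [6/25, 2/5)
Step 3: interval [6/25, 2/5), width = 2/5 - 6/25 = 4/25
  'd': [6/25 + 4/25*0/1, 6/25 + 4/25*2/5) = [6/25, 38/125)
  'a': [6/25 + 4/25*2/5, 6/25 + 4/25*3/5) = [38/125, 42/125)
  'b': [6/25 + 4/25*3/5, 6/25 + 4/25*1/1) = [42/125, 2/5) <- contains code 46/125
  emit 'b', narrow to [42/125, 2/5)

Answer: symbol=d low=0/1 high=2/5
symbol=b low=6/25 high=2/5
symbol=b low=42/125 high=2/5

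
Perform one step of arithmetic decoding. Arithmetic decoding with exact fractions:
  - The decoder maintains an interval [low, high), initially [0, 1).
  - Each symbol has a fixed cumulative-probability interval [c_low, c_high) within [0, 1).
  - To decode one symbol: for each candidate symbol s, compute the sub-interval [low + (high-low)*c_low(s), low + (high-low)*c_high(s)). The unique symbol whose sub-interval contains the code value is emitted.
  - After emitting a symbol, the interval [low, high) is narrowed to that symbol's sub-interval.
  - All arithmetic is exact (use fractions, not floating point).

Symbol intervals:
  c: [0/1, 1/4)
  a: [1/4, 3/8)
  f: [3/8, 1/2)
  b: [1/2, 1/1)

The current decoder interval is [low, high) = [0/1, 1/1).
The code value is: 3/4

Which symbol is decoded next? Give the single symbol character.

Interval width = high − low = 1/1 − 0/1 = 1/1
Scaled code = (code − low) / width = (3/4 − 0/1) / 1/1 = 3/4
  c: [0/1, 1/4) 
  a: [1/4, 3/8) 
  f: [3/8, 1/2) 
  b: [1/2, 1/1) ← scaled code falls here ✓

Answer: b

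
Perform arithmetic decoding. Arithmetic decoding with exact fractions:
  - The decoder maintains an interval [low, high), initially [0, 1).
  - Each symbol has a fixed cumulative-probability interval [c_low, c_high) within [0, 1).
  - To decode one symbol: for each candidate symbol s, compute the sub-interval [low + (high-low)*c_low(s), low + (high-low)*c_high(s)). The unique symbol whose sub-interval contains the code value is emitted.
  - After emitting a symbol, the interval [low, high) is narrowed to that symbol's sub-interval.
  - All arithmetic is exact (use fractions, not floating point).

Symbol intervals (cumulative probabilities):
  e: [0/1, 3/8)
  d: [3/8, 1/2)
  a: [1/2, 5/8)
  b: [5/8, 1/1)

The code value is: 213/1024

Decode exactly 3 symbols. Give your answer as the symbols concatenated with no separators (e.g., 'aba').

Answer: ead

Derivation:
Step 1: interval [0/1, 1/1), width = 1/1 - 0/1 = 1/1
  'e': [0/1 + 1/1*0/1, 0/1 + 1/1*3/8) = [0/1, 3/8) <- contains code 213/1024
  'd': [0/1 + 1/1*3/8, 0/1 + 1/1*1/2) = [3/8, 1/2)
  'a': [0/1 + 1/1*1/2, 0/1 + 1/1*5/8) = [1/2, 5/8)
  'b': [0/1 + 1/1*5/8, 0/1 + 1/1*1/1) = [5/8, 1/1)
  emit 'e', narrow to [0/1, 3/8)
Step 2: interval [0/1, 3/8), width = 3/8 - 0/1 = 3/8
  'e': [0/1 + 3/8*0/1, 0/1 + 3/8*3/8) = [0/1, 9/64)
  'd': [0/1 + 3/8*3/8, 0/1 + 3/8*1/2) = [9/64, 3/16)
  'a': [0/1 + 3/8*1/2, 0/1 + 3/8*5/8) = [3/16, 15/64) <- contains code 213/1024
  'b': [0/1 + 3/8*5/8, 0/1 + 3/8*1/1) = [15/64, 3/8)
  emit 'a', narrow to [3/16, 15/64)
Step 3: interval [3/16, 15/64), width = 15/64 - 3/16 = 3/64
  'e': [3/16 + 3/64*0/1, 3/16 + 3/64*3/8) = [3/16, 105/512)
  'd': [3/16 + 3/64*3/8, 3/16 + 3/64*1/2) = [105/512, 27/128) <- contains code 213/1024
  'a': [3/16 + 3/64*1/2, 3/16 + 3/64*5/8) = [27/128, 111/512)
  'b': [3/16 + 3/64*5/8, 3/16 + 3/64*1/1) = [111/512, 15/64)
  emit 'd', narrow to [105/512, 27/128)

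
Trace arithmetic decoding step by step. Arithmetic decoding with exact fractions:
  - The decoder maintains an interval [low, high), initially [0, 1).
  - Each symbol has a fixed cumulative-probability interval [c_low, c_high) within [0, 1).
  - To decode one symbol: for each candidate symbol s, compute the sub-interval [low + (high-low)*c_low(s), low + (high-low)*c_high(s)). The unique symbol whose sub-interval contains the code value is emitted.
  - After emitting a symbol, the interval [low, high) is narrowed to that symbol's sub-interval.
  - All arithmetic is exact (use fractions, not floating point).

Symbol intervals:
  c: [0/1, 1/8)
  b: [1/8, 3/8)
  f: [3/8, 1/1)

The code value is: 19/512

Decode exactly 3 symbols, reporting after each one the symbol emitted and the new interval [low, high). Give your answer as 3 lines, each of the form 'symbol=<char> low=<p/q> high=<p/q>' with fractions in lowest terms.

Step 1: interval [0/1, 1/1), width = 1/1 - 0/1 = 1/1
  'c': [0/1 + 1/1*0/1, 0/1 + 1/1*1/8) = [0/1, 1/8) <- contains code 19/512
  'b': [0/1 + 1/1*1/8, 0/1 + 1/1*3/8) = [1/8, 3/8)
  'f': [0/1 + 1/1*3/8, 0/1 + 1/1*1/1) = [3/8, 1/1)
  emit 'c', narrow to [0/1, 1/8)
Step 2: interval [0/1, 1/8), width = 1/8 - 0/1 = 1/8
  'c': [0/1 + 1/8*0/1, 0/1 + 1/8*1/8) = [0/1, 1/64)
  'b': [0/1 + 1/8*1/8, 0/1 + 1/8*3/8) = [1/64, 3/64) <- contains code 19/512
  'f': [0/1 + 1/8*3/8, 0/1 + 1/8*1/1) = [3/64, 1/8)
  emit 'b', narrow to [1/64, 3/64)
Step 3: interval [1/64, 3/64), width = 3/64 - 1/64 = 1/32
  'c': [1/64 + 1/32*0/1, 1/64 + 1/32*1/8) = [1/64, 5/256)
  'b': [1/64 + 1/32*1/8, 1/64 + 1/32*3/8) = [5/256, 7/256)
  'f': [1/64 + 1/32*3/8, 1/64 + 1/32*1/1) = [7/256, 3/64) <- contains code 19/512
  emit 'f', narrow to [7/256, 3/64)

Answer: symbol=c low=0/1 high=1/8
symbol=b low=1/64 high=3/64
symbol=f low=7/256 high=3/64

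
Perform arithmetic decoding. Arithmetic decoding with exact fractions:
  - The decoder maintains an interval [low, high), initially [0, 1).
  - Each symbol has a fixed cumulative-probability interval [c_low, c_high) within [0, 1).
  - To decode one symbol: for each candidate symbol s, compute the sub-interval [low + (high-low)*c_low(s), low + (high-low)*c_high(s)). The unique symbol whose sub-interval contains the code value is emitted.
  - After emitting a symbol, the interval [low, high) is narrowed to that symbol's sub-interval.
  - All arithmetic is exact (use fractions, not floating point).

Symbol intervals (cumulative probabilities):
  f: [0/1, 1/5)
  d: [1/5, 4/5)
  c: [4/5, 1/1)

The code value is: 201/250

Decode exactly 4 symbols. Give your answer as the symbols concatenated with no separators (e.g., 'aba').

Step 1: interval [0/1, 1/1), width = 1/1 - 0/1 = 1/1
  'f': [0/1 + 1/1*0/1, 0/1 + 1/1*1/5) = [0/1, 1/5)
  'd': [0/1 + 1/1*1/5, 0/1 + 1/1*4/5) = [1/5, 4/5)
  'c': [0/1 + 1/1*4/5, 0/1 + 1/1*1/1) = [4/5, 1/1) <- contains code 201/250
  emit 'c', narrow to [4/5, 1/1)
Step 2: interval [4/5, 1/1), width = 1/1 - 4/5 = 1/5
  'f': [4/5 + 1/5*0/1, 4/5 + 1/5*1/5) = [4/5, 21/25) <- contains code 201/250
  'd': [4/5 + 1/5*1/5, 4/5 + 1/5*4/5) = [21/25, 24/25)
  'c': [4/5 + 1/5*4/5, 4/5 + 1/5*1/1) = [24/25, 1/1)
  emit 'f', narrow to [4/5, 21/25)
Step 3: interval [4/5, 21/25), width = 21/25 - 4/5 = 1/25
  'f': [4/5 + 1/25*0/1, 4/5 + 1/25*1/5) = [4/5, 101/125) <- contains code 201/250
  'd': [4/5 + 1/25*1/5, 4/5 + 1/25*4/5) = [101/125, 104/125)
  'c': [4/5 + 1/25*4/5, 4/5 + 1/25*1/1) = [104/125, 21/25)
  emit 'f', narrow to [4/5, 101/125)
Step 4: interval [4/5, 101/125), width = 101/125 - 4/5 = 1/125
  'f': [4/5 + 1/125*0/1, 4/5 + 1/125*1/5) = [4/5, 501/625)
  'd': [4/5 + 1/125*1/5, 4/5 + 1/125*4/5) = [501/625, 504/625) <- contains code 201/250
  'c': [4/5 + 1/125*4/5, 4/5 + 1/125*1/1) = [504/625, 101/125)
  emit 'd', narrow to [501/625, 504/625)

Answer: cffd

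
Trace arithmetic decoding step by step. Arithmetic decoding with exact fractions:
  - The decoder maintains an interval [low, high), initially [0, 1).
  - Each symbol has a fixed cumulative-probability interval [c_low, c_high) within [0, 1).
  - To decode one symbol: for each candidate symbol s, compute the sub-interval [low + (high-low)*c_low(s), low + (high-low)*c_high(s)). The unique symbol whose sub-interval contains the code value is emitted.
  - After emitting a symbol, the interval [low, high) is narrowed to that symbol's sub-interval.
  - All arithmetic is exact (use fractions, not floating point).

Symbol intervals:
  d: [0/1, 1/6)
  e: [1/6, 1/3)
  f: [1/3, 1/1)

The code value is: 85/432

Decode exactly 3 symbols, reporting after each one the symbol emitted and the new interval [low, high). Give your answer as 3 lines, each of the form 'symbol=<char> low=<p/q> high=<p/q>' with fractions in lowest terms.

Answer: symbol=e low=1/6 high=1/3
symbol=e low=7/36 high=2/9
symbol=d low=7/36 high=43/216

Derivation:
Step 1: interval [0/1, 1/1), width = 1/1 - 0/1 = 1/1
  'd': [0/1 + 1/1*0/1, 0/1 + 1/1*1/6) = [0/1, 1/6)
  'e': [0/1 + 1/1*1/6, 0/1 + 1/1*1/3) = [1/6, 1/3) <- contains code 85/432
  'f': [0/1 + 1/1*1/3, 0/1 + 1/1*1/1) = [1/3, 1/1)
  emit 'e', narrow to [1/6, 1/3)
Step 2: interval [1/6, 1/3), width = 1/3 - 1/6 = 1/6
  'd': [1/6 + 1/6*0/1, 1/6 + 1/6*1/6) = [1/6, 7/36)
  'e': [1/6 + 1/6*1/6, 1/6 + 1/6*1/3) = [7/36, 2/9) <- contains code 85/432
  'f': [1/6 + 1/6*1/3, 1/6 + 1/6*1/1) = [2/9, 1/3)
  emit 'e', narrow to [7/36, 2/9)
Step 3: interval [7/36, 2/9), width = 2/9 - 7/36 = 1/36
  'd': [7/36 + 1/36*0/1, 7/36 + 1/36*1/6) = [7/36, 43/216) <- contains code 85/432
  'e': [7/36 + 1/36*1/6, 7/36 + 1/36*1/3) = [43/216, 11/54)
  'f': [7/36 + 1/36*1/3, 7/36 + 1/36*1/1) = [11/54, 2/9)
  emit 'd', narrow to [7/36, 43/216)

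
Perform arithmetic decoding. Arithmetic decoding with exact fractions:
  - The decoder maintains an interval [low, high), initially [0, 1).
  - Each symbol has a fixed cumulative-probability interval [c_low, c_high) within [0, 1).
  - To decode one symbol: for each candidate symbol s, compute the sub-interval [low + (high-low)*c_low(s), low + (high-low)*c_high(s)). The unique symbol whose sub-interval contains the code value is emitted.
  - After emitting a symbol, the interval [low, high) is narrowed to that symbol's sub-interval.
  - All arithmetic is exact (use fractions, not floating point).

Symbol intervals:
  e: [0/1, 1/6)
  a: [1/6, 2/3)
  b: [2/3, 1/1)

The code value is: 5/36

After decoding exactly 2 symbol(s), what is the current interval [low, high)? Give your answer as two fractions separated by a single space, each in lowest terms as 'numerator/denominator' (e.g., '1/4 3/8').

Answer: 1/9 1/6

Derivation:
Step 1: interval [0/1, 1/1), width = 1/1 - 0/1 = 1/1
  'e': [0/1 + 1/1*0/1, 0/1 + 1/1*1/6) = [0/1, 1/6) <- contains code 5/36
  'a': [0/1 + 1/1*1/6, 0/1 + 1/1*2/3) = [1/6, 2/3)
  'b': [0/1 + 1/1*2/3, 0/1 + 1/1*1/1) = [2/3, 1/1)
  emit 'e', narrow to [0/1, 1/6)
Step 2: interval [0/1, 1/6), width = 1/6 - 0/1 = 1/6
  'e': [0/1 + 1/6*0/1, 0/1 + 1/6*1/6) = [0/1, 1/36)
  'a': [0/1 + 1/6*1/6, 0/1 + 1/6*2/3) = [1/36, 1/9)
  'b': [0/1 + 1/6*2/3, 0/1 + 1/6*1/1) = [1/9, 1/6) <- contains code 5/36
  emit 'b', narrow to [1/9, 1/6)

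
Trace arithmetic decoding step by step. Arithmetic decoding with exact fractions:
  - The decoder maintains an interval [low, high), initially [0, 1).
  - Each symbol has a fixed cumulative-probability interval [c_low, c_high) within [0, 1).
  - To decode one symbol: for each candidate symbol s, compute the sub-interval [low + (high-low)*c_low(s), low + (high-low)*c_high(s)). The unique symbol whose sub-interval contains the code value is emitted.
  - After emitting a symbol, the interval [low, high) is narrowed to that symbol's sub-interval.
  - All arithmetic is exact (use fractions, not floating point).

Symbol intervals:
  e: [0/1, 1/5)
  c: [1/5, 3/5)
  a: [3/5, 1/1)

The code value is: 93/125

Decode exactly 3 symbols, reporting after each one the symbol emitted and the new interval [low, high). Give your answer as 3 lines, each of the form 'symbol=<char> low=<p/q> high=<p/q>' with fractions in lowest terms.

Answer: symbol=a low=3/5 high=1/1
symbol=c low=17/25 high=21/25
symbol=c low=89/125 high=97/125

Derivation:
Step 1: interval [0/1, 1/1), width = 1/1 - 0/1 = 1/1
  'e': [0/1 + 1/1*0/1, 0/1 + 1/1*1/5) = [0/1, 1/5)
  'c': [0/1 + 1/1*1/5, 0/1 + 1/1*3/5) = [1/5, 3/5)
  'a': [0/1 + 1/1*3/5, 0/1 + 1/1*1/1) = [3/5, 1/1) <- contains code 93/125
  emit 'a', narrow to [3/5, 1/1)
Step 2: interval [3/5, 1/1), width = 1/1 - 3/5 = 2/5
  'e': [3/5 + 2/5*0/1, 3/5 + 2/5*1/5) = [3/5, 17/25)
  'c': [3/5 + 2/5*1/5, 3/5 + 2/5*3/5) = [17/25, 21/25) <- contains code 93/125
  'a': [3/5 + 2/5*3/5, 3/5 + 2/5*1/1) = [21/25, 1/1)
  emit 'c', narrow to [17/25, 21/25)
Step 3: interval [17/25, 21/25), width = 21/25 - 17/25 = 4/25
  'e': [17/25 + 4/25*0/1, 17/25 + 4/25*1/5) = [17/25, 89/125)
  'c': [17/25 + 4/25*1/5, 17/25 + 4/25*3/5) = [89/125, 97/125) <- contains code 93/125
  'a': [17/25 + 4/25*3/5, 17/25 + 4/25*1/1) = [97/125, 21/25)
  emit 'c', narrow to [89/125, 97/125)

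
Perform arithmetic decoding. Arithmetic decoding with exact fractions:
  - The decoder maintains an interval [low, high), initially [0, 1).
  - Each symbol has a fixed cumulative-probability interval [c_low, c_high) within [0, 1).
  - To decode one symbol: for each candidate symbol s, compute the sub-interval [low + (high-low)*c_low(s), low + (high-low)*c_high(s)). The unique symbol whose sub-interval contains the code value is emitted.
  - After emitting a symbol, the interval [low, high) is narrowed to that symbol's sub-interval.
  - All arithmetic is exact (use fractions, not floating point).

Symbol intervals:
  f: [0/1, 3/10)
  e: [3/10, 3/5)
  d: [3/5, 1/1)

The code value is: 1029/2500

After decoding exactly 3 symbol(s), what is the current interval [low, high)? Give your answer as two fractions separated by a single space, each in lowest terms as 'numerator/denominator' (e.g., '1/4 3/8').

Answer: 39/100 417/1000

Derivation:
Step 1: interval [0/1, 1/1), width = 1/1 - 0/1 = 1/1
  'f': [0/1 + 1/1*0/1, 0/1 + 1/1*3/10) = [0/1, 3/10)
  'e': [0/1 + 1/1*3/10, 0/1 + 1/1*3/5) = [3/10, 3/5) <- contains code 1029/2500
  'd': [0/1 + 1/1*3/5, 0/1 + 1/1*1/1) = [3/5, 1/1)
  emit 'e', narrow to [3/10, 3/5)
Step 2: interval [3/10, 3/5), width = 3/5 - 3/10 = 3/10
  'f': [3/10 + 3/10*0/1, 3/10 + 3/10*3/10) = [3/10, 39/100)
  'e': [3/10 + 3/10*3/10, 3/10 + 3/10*3/5) = [39/100, 12/25) <- contains code 1029/2500
  'd': [3/10 + 3/10*3/5, 3/10 + 3/10*1/1) = [12/25, 3/5)
  emit 'e', narrow to [39/100, 12/25)
Step 3: interval [39/100, 12/25), width = 12/25 - 39/100 = 9/100
  'f': [39/100 + 9/100*0/1, 39/100 + 9/100*3/10) = [39/100, 417/1000) <- contains code 1029/2500
  'e': [39/100 + 9/100*3/10, 39/100 + 9/100*3/5) = [417/1000, 111/250)
  'd': [39/100 + 9/100*3/5, 39/100 + 9/100*1/1) = [111/250, 12/25)
  emit 'f', narrow to [39/100, 417/1000)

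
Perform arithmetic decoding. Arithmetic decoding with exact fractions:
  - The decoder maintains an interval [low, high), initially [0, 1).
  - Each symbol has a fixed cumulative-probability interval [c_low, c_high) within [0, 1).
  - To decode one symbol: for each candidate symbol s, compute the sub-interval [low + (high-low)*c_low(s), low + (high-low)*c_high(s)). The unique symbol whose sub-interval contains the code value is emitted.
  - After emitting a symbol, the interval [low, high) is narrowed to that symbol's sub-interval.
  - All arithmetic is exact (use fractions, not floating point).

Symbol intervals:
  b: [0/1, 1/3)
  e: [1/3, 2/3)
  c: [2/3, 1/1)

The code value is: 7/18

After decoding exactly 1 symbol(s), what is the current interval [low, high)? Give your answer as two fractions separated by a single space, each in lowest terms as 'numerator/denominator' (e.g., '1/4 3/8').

Answer: 1/3 2/3

Derivation:
Step 1: interval [0/1, 1/1), width = 1/1 - 0/1 = 1/1
  'b': [0/1 + 1/1*0/1, 0/1 + 1/1*1/3) = [0/1, 1/3)
  'e': [0/1 + 1/1*1/3, 0/1 + 1/1*2/3) = [1/3, 2/3) <- contains code 7/18
  'c': [0/1 + 1/1*2/3, 0/1 + 1/1*1/1) = [2/3, 1/1)
  emit 'e', narrow to [1/3, 2/3)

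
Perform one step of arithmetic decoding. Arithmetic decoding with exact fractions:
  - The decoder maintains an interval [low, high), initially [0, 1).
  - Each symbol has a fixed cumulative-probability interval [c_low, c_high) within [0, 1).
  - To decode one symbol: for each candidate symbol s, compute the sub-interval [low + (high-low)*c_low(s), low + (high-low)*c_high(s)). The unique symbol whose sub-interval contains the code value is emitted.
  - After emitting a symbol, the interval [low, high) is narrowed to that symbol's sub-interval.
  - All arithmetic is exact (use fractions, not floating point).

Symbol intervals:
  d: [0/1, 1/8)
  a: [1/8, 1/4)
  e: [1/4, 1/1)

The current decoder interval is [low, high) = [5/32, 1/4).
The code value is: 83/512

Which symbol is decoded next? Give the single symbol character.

Answer: d

Derivation:
Interval width = high − low = 1/4 − 5/32 = 3/32
Scaled code = (code − low) / width = (83/512 − 5/32) / 3/32 = 1/16
  d: [0/1, 1/8) ← scaled code falls here ✓
  a: [1/8, 1/4) 
  e: [1/4, 1/1) 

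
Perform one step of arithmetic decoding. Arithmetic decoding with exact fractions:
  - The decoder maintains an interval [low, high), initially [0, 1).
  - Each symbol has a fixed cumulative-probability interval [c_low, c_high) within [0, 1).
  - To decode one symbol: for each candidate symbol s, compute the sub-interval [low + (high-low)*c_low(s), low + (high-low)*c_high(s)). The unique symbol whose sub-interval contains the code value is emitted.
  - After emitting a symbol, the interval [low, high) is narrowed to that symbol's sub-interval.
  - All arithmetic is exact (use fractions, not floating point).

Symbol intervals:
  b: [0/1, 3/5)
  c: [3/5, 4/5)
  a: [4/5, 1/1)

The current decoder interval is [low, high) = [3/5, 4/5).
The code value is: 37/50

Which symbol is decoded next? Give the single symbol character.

Interval width = high − low = 4/5 − 3/5 = 1/5
Scaled code = (code − low) / width = (37/50 − 3/5) / 1/5 = 7/10
  b: [0/1, 3/5) 
  c: [3/5, 4/5) ← scaled code falls here ✓
  a: [4/5, 1/1) 

Answer: c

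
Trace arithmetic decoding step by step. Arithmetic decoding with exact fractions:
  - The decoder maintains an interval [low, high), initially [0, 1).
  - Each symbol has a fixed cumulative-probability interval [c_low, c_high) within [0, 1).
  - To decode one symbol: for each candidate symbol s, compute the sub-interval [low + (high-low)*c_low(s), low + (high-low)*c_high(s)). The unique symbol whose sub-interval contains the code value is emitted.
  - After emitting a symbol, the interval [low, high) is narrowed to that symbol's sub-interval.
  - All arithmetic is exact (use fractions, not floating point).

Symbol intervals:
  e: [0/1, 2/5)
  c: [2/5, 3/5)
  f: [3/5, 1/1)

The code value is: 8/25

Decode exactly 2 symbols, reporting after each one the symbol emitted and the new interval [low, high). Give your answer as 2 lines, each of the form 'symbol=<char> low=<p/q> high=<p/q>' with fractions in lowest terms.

Step 1: interval [0/1, 1/1), width = 1/1 - 0/1 = 1/1
  'e': [0/1 + 1/1*0/1, 0/1 + 1/1*2/5) = [0/1, 2/5) <- contains code 8/25
  'c': [0/1 + 1/1*2/5, 0/1 + 1/1*3/5) = [2/5, 3/5)
  'f': [0/1 + 1/1*3/5, 0/1 + 1/1*1/1) = [3/5, 1/1)
  emit 'e', narrow to [0/1, 2/5)
Step 2: interval [0/1, 2/5), width = 2/5 - 0/1 = 2/5
  'e': [0/1 + 2/5*0/1, 0/1 + 2/5*2/5) = [0/1, 4/25)
  'c': [0/1 + 2/5*2/5, 0/1 + 2/5*3/5) = [4/25, 6/25)
  'f': [0/1 + 2/5*3/5, 0/1 + 2/5*1/1) = [6/25, 2/5) <- contains code 8/25
  emit 'f', narrow to [6/25, 2/5)

Answer: symbol=e low=0/1 high=2/5
symbol=f low=6/25 high=2/5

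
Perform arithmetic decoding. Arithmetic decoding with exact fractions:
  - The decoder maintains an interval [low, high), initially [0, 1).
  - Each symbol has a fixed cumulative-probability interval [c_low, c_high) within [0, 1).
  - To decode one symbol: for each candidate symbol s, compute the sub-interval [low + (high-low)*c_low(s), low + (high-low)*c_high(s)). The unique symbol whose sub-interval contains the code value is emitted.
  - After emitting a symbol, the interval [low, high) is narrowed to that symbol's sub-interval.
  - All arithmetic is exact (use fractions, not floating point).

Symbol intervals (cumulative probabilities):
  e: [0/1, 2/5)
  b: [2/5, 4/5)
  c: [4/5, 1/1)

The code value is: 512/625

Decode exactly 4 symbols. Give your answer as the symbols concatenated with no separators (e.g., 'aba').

Step 1: interval [0/1, 1/1), width = 1/1 - 0/1 = 1/1
  'e': [0/1 + 1/1*0/1, 0/1 + 1/1*2/5) = [0/1, 2/5)
  'b': [0/1 + 1/1*2/5, 0/1 + 1/1*4/5) = [2/5, 4/5)
  'c': [0/1 + 1/1*4/5, 0/1 + 1/1*1/1) = [4/5, 1/1) <- contains code 512/625
  emit 'c', narrow to [4/5, 1/1)
Step 2: interval [4/5, 1/1), width = 1/1 - 4/5 = 1/5
  'e': [4/5 + 1/5*0/1, 4/5 + 1/5*2/5) = [4/5, 22/25) <- contains code 512/625
  'b': [4/5 + 1/5*2/5, 4/5 + 1/5*4/5) = [22/25, 24/25)
  'c': [4/5 + 1/5*4/5, 4/5 + 1/5*1/1) = [24/25, 1/1)
  emit 'e', narrow to [4/5, 22/25)
Step 3: interval [4/5, 22/25), width = 22/25 - 4/5 = 2/25
  'e': [4/5 + 2/25*0/1, 4/5 + 2/25*2/5) = [4/5, 104/125) <- contains code 512/625
  'b': [4/5 + 2/25*2/5, 4/5 + 2/25*4/5) = [104/125, 108/125)
  'c': [4/5 + 2/25*4/5, 4/5 + 2/25*1/1) = [108/125, 22/25)
  emit 'e', narrow to [4/5, 104/125)
Step 4: interval [4/5, 104/125), width = 104/125 - 4/5 = 4/125
  'e': [4/5 + 4/125*0/1, 4/5 + 4/125*2/5) = [4/5, 508/625)
  'b': [4/5 + 4/125*2/5, 4/5 + 4/125*4/5) = [508/625, 516/625) <- contains code 512/625
  'c': [4/5 + 4/125*4/5, 4/5 + 4/125*1/1) = [516/625, 104/125)
  emit 'b', narrow to [508/625, 516/625)

Answer: ceeb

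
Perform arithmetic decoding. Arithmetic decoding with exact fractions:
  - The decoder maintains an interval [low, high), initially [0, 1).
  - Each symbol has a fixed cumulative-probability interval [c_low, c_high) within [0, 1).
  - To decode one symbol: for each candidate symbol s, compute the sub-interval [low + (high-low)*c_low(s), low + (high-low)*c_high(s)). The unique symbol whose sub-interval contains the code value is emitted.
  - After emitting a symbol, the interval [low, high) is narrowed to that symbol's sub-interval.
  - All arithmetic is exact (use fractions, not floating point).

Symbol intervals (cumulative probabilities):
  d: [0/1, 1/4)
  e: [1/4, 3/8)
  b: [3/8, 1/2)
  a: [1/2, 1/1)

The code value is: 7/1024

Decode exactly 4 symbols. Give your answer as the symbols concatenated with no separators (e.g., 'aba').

Answer: dddb

Derivation:
Step 1: interval [0/1, 1/1), width = 1/1 - 0/1 = 1/1
  'd': [0/1 + 1/1*0/1, 0/1 + 1/1*1/4) = [0/1, 1/4) <- contains code 7/1024
  'e': [0/1 + 1/1*1/4, 0/1 + 1/1*3/8) = [1/4, 3/8)
  'b': [0/1 + 1/1*3/8, 0/1 + 1/1*1/2) = [3/8, 1/2)
  'a': [0/1 + 1/1*1/2, 0/1 + 1/1*1/1) = [1/2, 1/1)
  emit 'd', narrow to [0/1, 1/4)
Step 2: interval [0/1, 1/4), width = 1/4 - 0/1 = 1/4
  'd': [0/1 + 1/4*0/1, 0/1 + 1/4*1/4) = [0/1, 1/16) <- contains code 7/1024
  'e': [0/1 + 1/4*1/4, 0/1 + 1/4*3/8) = [1/16, 3/32)
  'b': [0/1 + 1/4*3/8, 0/1 + 1/4*1/2) = [3/32, 1/8)
  'a': [0/1 + 1/4*1/2, 0/1 + 1/4*1/1) = [1/8, 1/4)
  emit 'd', narrow to [0/1, 1/16)
Step 3: interval [0/1, 1/16), width = 1/16 - 0/1 = 1/16
  'd': [0/1 + 1/16*0/1, 0/1 + 1/16*1/4) = [0/1, 1/64) <- contains code 7/1024
  'e': [0/1 + 1/16*1/4, 0/1 + 1/16*3/8) = [1/64, 3/128)
  'b': [0/1 + 1/16*3/8, 0/1 + 1/16*1/2) = [3/128, 1/32)
  'a': [0/1 + 1/16*1/2, 0/1 + 1/16*1/1) = [1/32, 1/16)
  emit 'd', narrow to [0/1, 1/64)
Step 4: interval [0/1, 1/64), width = 1/64 - 0/1 = 1/64
  'd': [0/1 + 1/64*0/1, 0/1 + 1/64*1/4) = [0/1, 1/256)
  'e': [0/1 + 1/64*1/4, 0/1 + 1/64*3/8) = [1/256, 3/512)
  'b': [0/1 + 1/64*3/8, 0/1 + 1/64*1/2) = [3/512, 1/128) <- contains code 7/1024
  'a': [0/1 + 1/64*1/2, 0/1 + 1/64*1/1) = [1/128, 1/64)
  emit 'b', narrow to [3/512, 1/128)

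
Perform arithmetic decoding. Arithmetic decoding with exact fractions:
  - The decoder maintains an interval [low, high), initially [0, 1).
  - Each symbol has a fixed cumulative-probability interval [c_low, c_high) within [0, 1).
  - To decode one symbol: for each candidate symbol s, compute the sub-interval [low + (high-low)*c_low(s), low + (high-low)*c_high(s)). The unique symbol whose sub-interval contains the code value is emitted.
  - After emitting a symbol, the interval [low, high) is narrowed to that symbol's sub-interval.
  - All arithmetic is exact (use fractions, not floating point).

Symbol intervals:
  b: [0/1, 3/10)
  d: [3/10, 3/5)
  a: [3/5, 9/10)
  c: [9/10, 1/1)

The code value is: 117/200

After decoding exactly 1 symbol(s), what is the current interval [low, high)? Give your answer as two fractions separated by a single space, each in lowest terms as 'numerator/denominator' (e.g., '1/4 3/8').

Answer: 3/10 3/5

Derivation:
Step 1: interval [0/1, 1/1), width = 1/1 - 0/1 = 1/1
  'b': [0/1 + 1/1*0/1, 0/1 + 1/1*3/10) = [0/1, 3/10)
  'd': [0/1 + 1/1*3/10, 0/1 + 1/1*3/5) = [3/10, 3/5) <- contains code 117/200
  'a': [0/1 + 1/1*3/5, 0/1 + 1/1*9/10) = [3/5, 9/10)
  'c': [0/1 + 1/1*9/10, 0/1 + 1/1*1/1) = [9/10, 1/1)
  emit 'd', narrow to [3/10, 3/5)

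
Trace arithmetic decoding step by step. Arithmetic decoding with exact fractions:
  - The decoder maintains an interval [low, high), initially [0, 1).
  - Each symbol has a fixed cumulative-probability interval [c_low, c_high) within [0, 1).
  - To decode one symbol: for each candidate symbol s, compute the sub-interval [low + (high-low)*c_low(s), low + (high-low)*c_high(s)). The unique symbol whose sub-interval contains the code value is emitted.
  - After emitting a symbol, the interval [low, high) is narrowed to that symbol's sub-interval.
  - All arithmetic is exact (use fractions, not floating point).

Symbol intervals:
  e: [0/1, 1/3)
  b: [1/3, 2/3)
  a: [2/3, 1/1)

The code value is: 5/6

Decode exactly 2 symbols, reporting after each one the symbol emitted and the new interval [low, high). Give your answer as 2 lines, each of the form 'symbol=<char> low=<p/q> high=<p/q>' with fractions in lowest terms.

Step 1: interval [0/1, 1/1), width = 1/1 - 0/1 = 1/1
  'e': [0/1 + 1/1*0/1, 0/1 + 1/1*1/3) = [0/1, 1/3)
  'b': [0/1 + 1/1*1/3, 0/1 + 1/1*2/3) = [1/3, 2/3)
  'a': [0/1 + 1/1*2/3, 0/1 + 1/1*1/1) = [2/3, 1/1) <- contains code 5/6
  emit 'a', narrow to [2/3, 1/1)
Step 2: interval [2/3, 1/1), width = 1/1 - 2/3 = 1/3
  'e': [2/3 + 1/3*0/1, 2/3 + 1/3*1/3) = [2/3, 7/9)
  'b': [2/3 + 1/3*1/3, 2/3 + 1/3*2/3) = [7/9, 8/9) <- contains code 5/6
  'a': [2/3 + 1/3*2/3, 2/3 + 1/3*1/1) = [8/9, 1/1)
  emit 'b', narrow to [7/9, 8/9)

Answer: symbol=a low=2/3 high=1/1
symbol=b low=7/9 high=8/9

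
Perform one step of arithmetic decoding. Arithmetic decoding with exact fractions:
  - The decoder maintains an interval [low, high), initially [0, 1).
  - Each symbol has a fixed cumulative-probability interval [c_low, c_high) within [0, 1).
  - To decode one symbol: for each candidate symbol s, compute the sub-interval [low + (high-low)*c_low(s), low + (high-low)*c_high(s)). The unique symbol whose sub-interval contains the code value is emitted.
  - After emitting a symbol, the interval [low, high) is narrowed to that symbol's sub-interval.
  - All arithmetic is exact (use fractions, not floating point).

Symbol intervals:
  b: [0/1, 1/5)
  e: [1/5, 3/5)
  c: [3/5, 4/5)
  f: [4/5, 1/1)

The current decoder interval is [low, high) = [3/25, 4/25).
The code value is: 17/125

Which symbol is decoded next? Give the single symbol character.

Interval width = high − low = 4/25 − 3/25 = 1/25
Scaled code = (code − low) / width = (17/125 − 3/25) / 1/25 = 2/5
  b: [0/1, 1/5) 
  e: [1/5, 3/5) ← scaled code falls here ✓
  c: [3/5, 4/5) 
  f: [4/5, 1/1) 

Answer: e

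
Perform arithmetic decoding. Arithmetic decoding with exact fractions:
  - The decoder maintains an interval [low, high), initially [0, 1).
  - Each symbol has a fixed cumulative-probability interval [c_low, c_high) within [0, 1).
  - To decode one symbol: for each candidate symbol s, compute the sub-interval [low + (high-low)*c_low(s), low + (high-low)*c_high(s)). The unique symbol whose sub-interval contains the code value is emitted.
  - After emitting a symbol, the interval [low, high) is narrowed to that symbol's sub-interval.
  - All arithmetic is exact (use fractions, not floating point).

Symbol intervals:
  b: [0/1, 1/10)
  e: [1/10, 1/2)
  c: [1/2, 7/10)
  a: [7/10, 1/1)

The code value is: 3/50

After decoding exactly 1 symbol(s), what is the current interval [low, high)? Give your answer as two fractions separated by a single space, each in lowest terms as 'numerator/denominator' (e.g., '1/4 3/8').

Step 1: interval [0/1, 1/1), width = 1/1 - 0/1 = 1/1
  'b': [0/1 + 1/1*0/1, 0/1 + 1/1*1/10) = [0/1, 1/10) <- contains code 3/50
  'e': [0/1 + 1/1*1/10, 0/1 + 1/1*1/2) = [1/10, 1/2)
  'c': [0/1 + 1/1*1/2, 0/1 + 1/1*7/10) = [1/2, 7/10)
  'a': [0/1 + 1/1*7/10, 0/1 + 1/1*1/1) = [7/10, 1/1)
  emit 'b', narrow to [0/1, 1/10)

Answer: 0/1 1/10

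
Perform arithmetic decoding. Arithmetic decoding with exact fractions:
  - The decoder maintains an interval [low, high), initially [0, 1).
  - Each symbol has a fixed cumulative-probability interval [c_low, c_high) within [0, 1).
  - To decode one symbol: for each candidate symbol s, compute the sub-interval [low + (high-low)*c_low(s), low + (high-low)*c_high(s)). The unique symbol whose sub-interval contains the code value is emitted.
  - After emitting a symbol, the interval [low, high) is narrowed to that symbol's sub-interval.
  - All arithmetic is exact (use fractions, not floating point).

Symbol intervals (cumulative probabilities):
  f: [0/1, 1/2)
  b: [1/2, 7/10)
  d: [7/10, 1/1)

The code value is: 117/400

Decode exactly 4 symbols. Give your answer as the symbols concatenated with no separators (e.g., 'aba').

Step 1: interval [0/1, 1/1), width = 1/1 - 0/1 = 1/1
  'f': [0/1 + 1/1*0/1, 0/1 + 1/1*1/2) = [0/1, 1/2) <- contains code 117/400
  'b': [0/1 + 1/1*1/2, 0/1 + 1/1*7/10) = [1/2, 7/10)
  'd': [0/1 + 1/1*7/10, 0/1 + 1/1*1/1) = [7/10, 1/1)
  emit 'f', narrow to [0/1, 1/2)
Step 2: interval [0/1, 1/2), width = 1/2 - 0/1 = 1/2
  'f': [0/1 + 1/2*0/1, 0/1 + 1/2*1/2) = [0/1, 1/4)
  'b': [0/1 + 1/2*1/2, 0/1 + 1/2*7/10) = [1/4, 7/20) <- contains code 117/400
  'd': [0/1 + 1/2*7/10, 0/1 + 1/2*1/1) = [7/20, 1/2)
  emit 'b', narrow to [1/4, 7/20)
Step 3: interval [1/4, 7/20), width = 7/20 - 1/4 = 1/10
  'f': [1/4 + 1/10*0/1, 1/4 + 1/10*1/2) = [1/4, 3/10) <- contains code 117/400
  'b': [1/4 + 1/10*1/2, 1/4 + 1/10*7/10) = [3/10, 8/25)
  'd': [1/4 + 1/10*7/10, 1/4 + 1/10*1/1) = [8/25, 7/20)
  emit 'f', narrow to [1/4, 3/10)
Step 4: interval [1/4, 3/10), width = 3/10 - 1/4 = 1/20
  'f': [1/4 + 1/20*0/1, 1/4 + 1/20*1/2) = [1/4, 11/40)
  'b': [1/4 + 1/20*1/2, 1/4 + 1/20*7/10) = [11/40, 57/200)
  'd': [1/4 + 1/20*7/10, 1/4 + 1/20*1/1) = [57/200, 3/10) <- contains code 117/400
  emit 'd', narrow to [57/200, 3/10)

Answer: fbfd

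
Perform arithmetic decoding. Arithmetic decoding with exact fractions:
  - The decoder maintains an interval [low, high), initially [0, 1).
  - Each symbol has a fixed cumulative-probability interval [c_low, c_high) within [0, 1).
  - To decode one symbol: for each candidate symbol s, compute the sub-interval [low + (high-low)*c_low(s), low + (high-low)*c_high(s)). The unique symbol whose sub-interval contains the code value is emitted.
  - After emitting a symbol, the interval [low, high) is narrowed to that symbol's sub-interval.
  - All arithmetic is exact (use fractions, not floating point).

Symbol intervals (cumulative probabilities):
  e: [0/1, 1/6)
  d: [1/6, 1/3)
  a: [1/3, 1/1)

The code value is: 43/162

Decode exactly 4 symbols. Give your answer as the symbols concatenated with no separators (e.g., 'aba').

Answer: daae

Derivation:
Step 1: interval [0/1, 1/1), width = 1/1 - 0/1 = 1/1
  'e': [0/1 + 1/1*0/1, 0/1 + 1/1*1/6) = [0/1, 1/6)
  'd': [0/1 + 1/1*1/6, 0/1 + 1/1*1/3) = [1/6, 1/3) <- contains code 43/162
  'a': [0/1 + 1/1*1/3, 0/1 + 1/1*1/1) = [1/3, 1/1)
  emit 'd', narrow to [1/6, 1/3)
Step 2: interval [1/6, 1/3), width = 1/3 - 1/6 = 1/6
  'e': [1/6 + 1/6*0/1, 1/6 + 1/6*1/6) = [1/6, 7/36)
  'd': [1/6 + 1/6*1/6, 1/6 + 1/6*1/3) = [7/36, 2/9)
  'a': [1/6 + 1/6*1/3, 1/6 + 1/6*1/1) = [2/9, 1/3) <- contains code 43/162
  emit 'a', narrow to [2/9, 1/3)
Step 3: interval [2/9, 1/3), width = 1/3 - 2/9 = 1/9
  'e': [2/9 + 1/9*0/1, 2/9 + 1/9*1/6) = [2/9, 13/54)
  'd': [2/9 + 1/9*1/6, 2/9 + 1/9*1/3) = [13/54, 7/27)
  'a': [2/9 + 1/9*1/3, 2/9 + 1/9*1/1) = [7/27, 1/3) <- contains code 43/162
  emit 'a', narrow to [7/27, 1/3)
Step 4: interval [7/27, 1/3), width = 1/3 - 7/27 = 2/27
  'e': [7/27 + 2/27*0/1, 7/27 + 2/27*1/6) = [7/27, 22/81) <- contains code 43/162
  'd': [7/27 + 2/27*1/6, 7/27 + 2/27*1/3) = [22/81, 23/81)
  'a': [7/27 + 2/27*1/3, 7/27 + 2/27*1/1) = [23/81, 1/3)
  emit 'e', narrow to [7/27, 22/81)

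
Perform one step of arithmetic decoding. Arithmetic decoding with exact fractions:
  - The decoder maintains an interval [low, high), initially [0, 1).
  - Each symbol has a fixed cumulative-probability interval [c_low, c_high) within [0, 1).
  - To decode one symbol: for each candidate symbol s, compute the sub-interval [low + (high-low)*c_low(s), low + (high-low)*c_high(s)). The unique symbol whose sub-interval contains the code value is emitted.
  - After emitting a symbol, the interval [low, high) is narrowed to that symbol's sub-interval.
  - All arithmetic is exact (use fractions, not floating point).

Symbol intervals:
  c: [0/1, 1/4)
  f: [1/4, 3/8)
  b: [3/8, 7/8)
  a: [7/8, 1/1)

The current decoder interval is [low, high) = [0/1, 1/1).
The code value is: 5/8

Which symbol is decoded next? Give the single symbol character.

Answer: b

Derivation:
Interval width = high − low = 1/1 − 0/1 = 1/1
Scaled code = (code − low) / width = (5/8 − 0/1) / 1/1 = 5/8
  c: [0/1, 1/4) 
  f: [1/4, 3/8) 
  b: [3/8, 7/8) ← scaled code falls here ✓
  a: [7/8, 1/1) 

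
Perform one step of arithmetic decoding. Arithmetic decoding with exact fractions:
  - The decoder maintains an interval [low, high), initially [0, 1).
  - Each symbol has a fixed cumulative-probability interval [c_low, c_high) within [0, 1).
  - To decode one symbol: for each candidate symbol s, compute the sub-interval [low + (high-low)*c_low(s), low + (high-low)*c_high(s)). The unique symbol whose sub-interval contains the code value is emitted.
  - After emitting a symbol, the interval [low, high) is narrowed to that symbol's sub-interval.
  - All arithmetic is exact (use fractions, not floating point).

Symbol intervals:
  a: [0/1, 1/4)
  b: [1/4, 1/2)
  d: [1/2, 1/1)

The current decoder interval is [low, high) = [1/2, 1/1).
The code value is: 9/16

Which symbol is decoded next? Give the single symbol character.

Interval width = high − low = 1/1 − 1/2 = 1/2
Scaled code = (code − low) / width = (9/16 − 1/2) / 1/2 = 1/8
  a: [0/1, 1/4) ← scaled code falls here ✓
  b: [1/4, 1/2) 
  d: [1/2, 1/1) 

Answer: a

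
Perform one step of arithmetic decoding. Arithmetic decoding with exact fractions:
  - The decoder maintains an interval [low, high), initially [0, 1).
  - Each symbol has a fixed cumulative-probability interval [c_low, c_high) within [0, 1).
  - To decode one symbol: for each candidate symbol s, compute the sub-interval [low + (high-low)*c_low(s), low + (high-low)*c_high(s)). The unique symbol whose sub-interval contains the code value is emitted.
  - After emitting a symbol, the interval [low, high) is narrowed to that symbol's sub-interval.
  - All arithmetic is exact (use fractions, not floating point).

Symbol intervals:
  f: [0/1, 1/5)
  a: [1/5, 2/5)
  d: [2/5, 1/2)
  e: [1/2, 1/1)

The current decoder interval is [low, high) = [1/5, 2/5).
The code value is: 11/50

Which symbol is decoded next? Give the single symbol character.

Answer: f

Derivation:
Interval width = high − low = 2/5 − 1/5 = 1/5
Scaled code = (code − low) / width = (11/50 − 1/5) / 1/5 = 1/10
  f: [0/1, 1/5) ← scaled code falls here ✓
  a: [1/5, 2/5) 
  d: [2/5, 1/2) 
  e: [1/2, 1/1) 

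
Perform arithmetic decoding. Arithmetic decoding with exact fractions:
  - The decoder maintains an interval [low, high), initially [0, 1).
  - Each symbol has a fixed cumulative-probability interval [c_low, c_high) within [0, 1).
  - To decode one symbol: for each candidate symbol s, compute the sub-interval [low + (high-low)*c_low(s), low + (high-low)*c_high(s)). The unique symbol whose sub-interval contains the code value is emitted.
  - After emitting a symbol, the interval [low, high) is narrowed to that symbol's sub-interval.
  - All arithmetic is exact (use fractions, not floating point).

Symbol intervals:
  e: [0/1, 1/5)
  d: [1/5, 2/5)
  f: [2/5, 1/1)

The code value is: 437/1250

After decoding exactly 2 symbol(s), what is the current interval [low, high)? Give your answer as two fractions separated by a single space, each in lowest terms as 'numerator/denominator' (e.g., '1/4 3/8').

Step 1: interval [0/1, 1/1), width = 1/1 - 0/1 = 1/1
  'e': [0/1 + 1/1*0/1, 0/1 + 1/1*1/5) = [0/1, 1/5)
  'd': [0/1 + 1/1*1/5, 0/1 + 1/1*2/5) = [1/5, 2/5) <- contains code 437/1250
  'f': [0/1 + 1/1*2/5, 0/1 + 1/1*1/1) = [2/5, 1/1)
  emit 'd', narrow to [1/5, 2/5)
Step 2: interval [1/5, 2/5), width = 2/5 - 1/5 = 1/5
  'e': [1/5 + 1/5*0/1, 1/5 + 1/5*1/5) = [1/5, 6/25)
  'd': [1/5 + 1/5*1/5, 1/5 + 1/5*2/5) = [6/25, 7/25)
  'f': [1/5 + 1/5*2/5, 1/5 + 1/5*1/1) = [7/25, 2/5) <- contains code 437/1250
  emit 'f', narrow to [7/25, 2/5)

Answer: 7/25 2/5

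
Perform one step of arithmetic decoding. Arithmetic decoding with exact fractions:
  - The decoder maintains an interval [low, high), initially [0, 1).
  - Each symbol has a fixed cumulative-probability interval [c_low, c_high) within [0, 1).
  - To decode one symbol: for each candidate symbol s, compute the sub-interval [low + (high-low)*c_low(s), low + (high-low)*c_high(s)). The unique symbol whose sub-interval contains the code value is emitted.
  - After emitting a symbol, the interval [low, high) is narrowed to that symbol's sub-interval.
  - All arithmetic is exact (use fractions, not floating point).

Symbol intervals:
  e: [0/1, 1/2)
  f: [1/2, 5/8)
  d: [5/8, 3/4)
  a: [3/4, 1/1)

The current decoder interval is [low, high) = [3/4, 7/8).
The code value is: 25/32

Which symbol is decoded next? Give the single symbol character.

Answer: e

Derivation:
Interval width = high − low = 7/8 − 3/4 = 1/8
Scaled code = (code − low) / width = (25/32 − 3/4) / 1/8 = 1/4
  e: [0/1, 1/2) ← scaled code falls here ✓
  f: [1/2, 5/8) 
  d: [5/8, 3/4) 
  a: [3/4, 1/1) 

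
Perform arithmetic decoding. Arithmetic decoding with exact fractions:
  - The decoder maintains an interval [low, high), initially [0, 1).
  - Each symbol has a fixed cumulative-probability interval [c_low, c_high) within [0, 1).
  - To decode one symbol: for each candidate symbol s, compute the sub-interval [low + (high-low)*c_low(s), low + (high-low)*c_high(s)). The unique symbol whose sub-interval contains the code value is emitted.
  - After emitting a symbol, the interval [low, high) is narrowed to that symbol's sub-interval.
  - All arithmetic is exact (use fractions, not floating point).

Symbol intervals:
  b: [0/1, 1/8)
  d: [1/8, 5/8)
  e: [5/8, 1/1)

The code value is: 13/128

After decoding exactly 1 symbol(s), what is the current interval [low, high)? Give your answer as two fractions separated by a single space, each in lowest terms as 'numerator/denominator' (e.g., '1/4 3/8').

Step 1: interval [0/1, 1/1), width = 1/1 - 0/1 = 1/1
  'b': [0/1 + 1/1*0/1, 0/1 + 1/1*1/8) = [0/1, 1/8) <- contains code 13/128
  'd': [0/1 + 1/1*1/8, 0/1 + 1/1*5/8) = [1/8, 5/8)
  'e': [0/1 + 1/1*5/8, 0/1 + 1/1*1/1) = [5/8, 1/1)
  emit 'b', narrow to [0/1, 1/8)

Answer: 0/1 1/8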